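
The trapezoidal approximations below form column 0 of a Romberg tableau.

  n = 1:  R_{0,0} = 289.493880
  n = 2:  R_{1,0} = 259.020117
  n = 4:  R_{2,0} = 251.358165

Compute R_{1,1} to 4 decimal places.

Richardson extrapolation on the trapezoidal column (denominator 4−1=3):
R_{1,1} = (4·259.020117 − 289.493880) / 3 = 248.862196

248.8622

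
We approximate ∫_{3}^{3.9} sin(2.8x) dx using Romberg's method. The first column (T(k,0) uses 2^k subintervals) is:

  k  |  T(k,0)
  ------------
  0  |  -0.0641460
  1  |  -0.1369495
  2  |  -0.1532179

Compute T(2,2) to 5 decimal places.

T(1,1) = -0.1369495 + (-0.1369495 − (-0.0641460))/3 = -0.1612173
T(2,1) = -0.1532179 + (-0.1532179 − (-0.1369495))/3 = -0.1586407
T(2,2) = (16·(-0.1586407) − (-0.1612173)) / 15 = -0.1584689

-0.15847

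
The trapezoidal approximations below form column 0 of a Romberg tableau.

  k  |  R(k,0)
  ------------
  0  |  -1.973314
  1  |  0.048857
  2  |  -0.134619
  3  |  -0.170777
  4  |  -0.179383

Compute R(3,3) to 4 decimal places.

-0.1808

R(1,1) = (4·0.048857 − (-1.973314)) / 3 = 0.722914
R(2,1) = -0.134619 + (-0.134619 − 0.048857)/3 = -0.195778
R(3,1) = -0.170777 + (-0.170777 − (-0.134619))/3 = -0.182830
R(2,2) = (16·(-0.195778) − 0.722914) / 15 = -0.257024
R(3,2) = -0.182830 + (-0.182830 − (-0.195778))/15 = -0.181967
R(3,3) = (64·(-0.181967) − (-0.257024)) / 63 = -0.180776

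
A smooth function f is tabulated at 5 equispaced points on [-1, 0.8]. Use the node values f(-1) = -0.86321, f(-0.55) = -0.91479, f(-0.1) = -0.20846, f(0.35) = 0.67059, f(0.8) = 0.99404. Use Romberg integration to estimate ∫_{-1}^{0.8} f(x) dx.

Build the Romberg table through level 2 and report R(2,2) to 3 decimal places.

-0.188

R(0,0) (trapezoid, 1 panel, h=1.8000): 0.11775
R(1,0) (trapezoid, 2 panels, h=0.9000): -0.12874
R(2,0) (trapezoid, 4 panels, h=0.4500): -0.17426
R(1,1) = -0.12874 + (-0.12874 − 0.11775)/3 = -0.21090
R(2,1) = -0.17426 + (-0.17426 − (-0.12874))/3 = -0.18943
R(2,2) = -0.18943 + (-0.18943 − (-0.21090))/15 = -0.18800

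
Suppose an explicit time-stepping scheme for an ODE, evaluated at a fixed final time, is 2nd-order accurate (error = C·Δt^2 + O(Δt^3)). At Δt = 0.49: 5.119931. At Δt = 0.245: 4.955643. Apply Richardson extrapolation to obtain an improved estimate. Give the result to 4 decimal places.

The leading error scales as Δt^2; refining by a factor of 2 reduces it by 2^2 = 4.
Extrapolated value = (4·A(Δt/2) − A(Δt)) / (4 − 1)
= (4·4.955643 − 5.119931) / 3
= 14.702641 / 3 = 4.900880

4.9009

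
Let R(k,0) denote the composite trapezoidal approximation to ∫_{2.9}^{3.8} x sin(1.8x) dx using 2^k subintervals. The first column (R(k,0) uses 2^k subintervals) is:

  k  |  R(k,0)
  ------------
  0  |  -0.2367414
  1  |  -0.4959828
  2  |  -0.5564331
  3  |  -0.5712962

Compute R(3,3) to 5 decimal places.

-0.57623

Richardson extrapolation on the trapezoidal column (denominator 4−1=3):
R(1,1) = (4·(-0.4959828) − (-0.2367414)) / 3 = -0.5823966
R(2,1) = (4·(-0.5564331) − (-0.4959828)) / 3 = -0.5765832
R(3,1) = -0.5712962 + (-0.5712962 − (-0.5564331))/3 = -0.5762506
R(2,2) = -0.5765832 + (-0.5765832 − (-0.5823966))/15 = -0.5761956
R(3,2) = (16·(-0.5762506) − (-0.5765832)) / 15 = -0.5762284
R(3,3) = (64·(-0.5762284) − (-0.5761956)) / 63 = -0.5762289
(Column j=1 coincides with Simpson's rule on the same nodes.)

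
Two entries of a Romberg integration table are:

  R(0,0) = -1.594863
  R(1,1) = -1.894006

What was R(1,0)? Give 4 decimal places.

-1.8192

From R(1,1) = (4·R(1,0) − R(0,0))/3, solve for R(1,0):
4·R(1,0) = 3·(-1.894006) + (-1.594863) = -7.276881
R(1,0) = -1.819220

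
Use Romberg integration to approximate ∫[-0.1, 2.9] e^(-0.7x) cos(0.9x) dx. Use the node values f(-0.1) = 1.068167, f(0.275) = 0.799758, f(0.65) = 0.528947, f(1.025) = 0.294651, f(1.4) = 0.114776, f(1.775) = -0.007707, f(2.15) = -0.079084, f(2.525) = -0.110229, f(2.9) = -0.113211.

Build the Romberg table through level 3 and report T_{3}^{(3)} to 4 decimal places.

0.7490

T_{0}^{(0)} (trapezoid, 1 panel, h=3.0000): 1.432434
T_{1}^{(0)} (trapezoid, 2 panels, h=1.5000): 0.888381
T_{2}^{(0)} (trapezoid, 4 panels, h=0.7500): 0.781588
T_{3}^{(0)} (trapezoid, 8 panels, h=0.3750): 0.756971
T_{1}^{(1)} = 0.888381 + (0.888381 − 1.432434)/3 = 0.707030
T_{2}^{(1)} = 0.781588 + (0.781588 − 0.888381)/3 = 0.745990
T_{3}^{(1)} = 0.756971 + (0.756971 − 0.781588)/3 = 0.748765
T_{2}^{(2)} = 0.745990 + (0.745990 − 0.707030)/15 = 0.748587
T_{3}^{(2)} = 0.748765 + (0.748765 − 0.745990)/15 = 0.748950
T_{3}^{(3)} = 0.748950 + (0.748950 − 0.748587)/63 = 0.748956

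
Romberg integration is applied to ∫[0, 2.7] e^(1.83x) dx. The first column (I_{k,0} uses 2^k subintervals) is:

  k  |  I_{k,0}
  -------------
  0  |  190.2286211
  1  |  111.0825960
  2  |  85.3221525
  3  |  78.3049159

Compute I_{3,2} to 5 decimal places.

Richardson extrapolation on the trapezoidal column (denominator 4−1=3):
I_{2,1} = (4·85.3221525 − 111.0825960) / 3 = 76.7353380
I_{3,1} = (4·78.3049159 − 85.3221525) / 3 = 75.9658370
I_{3,2} = 75.9658370 + (75.9658370 − 76.7353380)/15 = 75.9145369

75.91454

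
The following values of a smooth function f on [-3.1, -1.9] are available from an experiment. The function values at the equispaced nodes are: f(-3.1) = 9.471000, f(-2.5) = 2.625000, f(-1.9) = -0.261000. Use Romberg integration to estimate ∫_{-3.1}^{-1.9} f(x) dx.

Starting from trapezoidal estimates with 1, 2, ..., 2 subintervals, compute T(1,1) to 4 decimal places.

3.9420

T(0,0) (trapezoid, 1 panel, h=1.2000): 5.526000
T(1,0) (trapezoid, 2 panels, h=0.6000): 4.338000
T(1,1) = 4.338000 + (4.338000 − 5.526000)/3 = 3.942000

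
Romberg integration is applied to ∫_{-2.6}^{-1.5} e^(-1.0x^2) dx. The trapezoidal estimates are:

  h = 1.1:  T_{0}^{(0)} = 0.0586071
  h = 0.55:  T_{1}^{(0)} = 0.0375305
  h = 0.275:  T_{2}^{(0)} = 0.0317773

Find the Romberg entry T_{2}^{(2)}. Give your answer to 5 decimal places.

0.02982

T_{1}^{(1)} = (4·0.0375305 − 0.0586071) / 3 = 0.0305050
T_{2}^{(1)} = (4·0.0317773 − 0.0375305) / 3 = 0.0298596
T_{2}^{(2)} = (16·0.0298596 − 0.0305050) / 15 = 0.0298166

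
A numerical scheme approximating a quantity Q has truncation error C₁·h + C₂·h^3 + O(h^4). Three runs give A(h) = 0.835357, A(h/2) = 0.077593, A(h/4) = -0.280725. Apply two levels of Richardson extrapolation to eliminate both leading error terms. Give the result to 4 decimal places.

-0.6332

First eliminate the h term (factor 2^1 = 2):
  B₁ = (2·0.077593 − 0.835357)/1 = -0.680171
  B₂ = (2·(-0.280725) − 0.077593)/1 = -0.639043
Then eliminate the h^3 term (factor 2^3 = 8):
  (8·(-0.639043) − (-0.680171))/7 = -0.633168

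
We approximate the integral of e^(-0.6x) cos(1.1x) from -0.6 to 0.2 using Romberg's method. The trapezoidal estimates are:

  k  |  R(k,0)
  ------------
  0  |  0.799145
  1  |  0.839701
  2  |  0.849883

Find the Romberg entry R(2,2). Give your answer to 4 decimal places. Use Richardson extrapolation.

R(1,1) = 0.839701 + (0.839701 − 0.799145)/3 = 0.853220
R(2,1) = 0.849883 + (0.849883 − 0.839701)/3 = 0.853277
R(2,2) = (16·0.853277 − 0.853220) / 15 = 0.853281
(Column j=1 coincides with Simpson's rule on the same nodes.)

0.8533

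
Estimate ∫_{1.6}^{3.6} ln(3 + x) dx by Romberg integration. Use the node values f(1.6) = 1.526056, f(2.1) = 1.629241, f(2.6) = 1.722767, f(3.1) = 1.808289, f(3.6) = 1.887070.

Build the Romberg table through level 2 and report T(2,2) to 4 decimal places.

3.4348

T(0,0) (trapezoid, 1 panel, h=2.0000): 3.413126
T(1,0) (trapezoid, 2 panels, h=1.0000): 3.429330
T(2,0) (trapezoid, 4 panels, h=0.5000): 3.433430
T(1,1) = 3.429330 + (3.429330 − 3.413126)/3 = 3.434731
T(2,1) = 3.433430 + (3.433430 − 3.429330)/3 = 3.434797
T(2,2) = 3.434797 + (3.434797 − 3.434731)/15 = 3.434801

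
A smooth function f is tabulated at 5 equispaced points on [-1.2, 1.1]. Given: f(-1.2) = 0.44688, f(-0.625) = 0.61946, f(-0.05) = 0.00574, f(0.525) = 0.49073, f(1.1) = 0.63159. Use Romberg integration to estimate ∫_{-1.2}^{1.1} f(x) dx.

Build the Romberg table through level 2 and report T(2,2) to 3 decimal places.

T(0,0) (trapezoid, 1 panel, h=2.3000): 1.24024
T(1,0) (trapezoid, 2 panels, h=1.1500): 0.62672
T(2,0) (trapezoid, 4 panels, h=0.5750): 0.95172
T(1,1) = 0.62672 + (0.62672 − 1.24024)/3 = 0.42221
T(2,1) = 0.95172 + (0.95172 − 0.62672)/3 = 1.06005
T(2,2) = 1.06005 + (1.06005 − 0.42221)/15 = 1.10257

1.103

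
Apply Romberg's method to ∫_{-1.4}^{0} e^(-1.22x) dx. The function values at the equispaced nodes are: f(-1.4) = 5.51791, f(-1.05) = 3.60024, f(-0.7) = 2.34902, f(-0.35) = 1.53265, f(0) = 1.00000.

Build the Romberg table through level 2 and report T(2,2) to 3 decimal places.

T(0,0) (trapezoid, 1 panel, h=1.4000): 4.56254
T(1,0) (trapezoid, 2 panels, h=0.7000): 3.92558
T(2,0) (trapezoid, 4 panels, h=0.3500): 3.75930
T(1,1) = 3.92558 + (3.92558 − 4.56254)/3 = 3.71326
T(2,1) = 3.75930 + (3.75930 − 3.92558)/3 = 3.70387
T(2,2) = 3.70387 + (3.70387 − 3.71326)/15 = 3.70324

3.703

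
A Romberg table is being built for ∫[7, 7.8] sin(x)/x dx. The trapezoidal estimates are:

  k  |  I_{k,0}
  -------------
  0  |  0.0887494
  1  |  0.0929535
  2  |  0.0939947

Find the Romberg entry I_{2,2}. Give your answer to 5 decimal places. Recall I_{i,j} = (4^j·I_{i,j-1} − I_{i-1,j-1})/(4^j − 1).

Richardson extrapolation on the trapezoidal column (denominator 4−1=3):
I_{1,1} = 0.0929535 + (0.0929535 − 0.0887494)/3 = 0.0943549
I_{2,1} = 0.0939947 + (0.0939947 − 0.0929535)/3 = 0.0943418
I_{2,2} = 0.0943418 + (0.0943418 − 0.0943549)/15 = 0.0943409

0.09434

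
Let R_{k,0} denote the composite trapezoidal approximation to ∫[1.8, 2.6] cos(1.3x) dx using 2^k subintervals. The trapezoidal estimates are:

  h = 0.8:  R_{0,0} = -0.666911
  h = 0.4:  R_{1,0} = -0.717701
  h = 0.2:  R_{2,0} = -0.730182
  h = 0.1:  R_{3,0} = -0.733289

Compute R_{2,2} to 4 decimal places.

R_{1,1} = -0.717701 + (-0.717701 − (-0.666911))/3 = -0.734631
R_{2,1} = (4·(-0.730182) − (-0.717701)) / 3 = -0.734342
R_{2,2} = -0.734342 + (-0.734342 − (-0.734631))/15 = -0.734323

-0.7343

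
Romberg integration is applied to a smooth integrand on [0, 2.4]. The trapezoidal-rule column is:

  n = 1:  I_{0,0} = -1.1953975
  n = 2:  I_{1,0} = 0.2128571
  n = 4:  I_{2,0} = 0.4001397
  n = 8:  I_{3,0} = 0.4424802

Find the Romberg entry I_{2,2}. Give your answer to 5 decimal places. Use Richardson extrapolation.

0.44792

Richardson extrapolation on the trapezoidal column (denominator 4−1=3):
I_{1,1} = (4·0.2128571 − (-1.1953975)) / 3 = 0.6822753
I_{2,1} = 0.4001397 + (0.4001397 − 0.2128571)/3 = 0.4625672
I_{2,2} = (16·0.4625672 − 0.6822753) / 15 = 0.4479200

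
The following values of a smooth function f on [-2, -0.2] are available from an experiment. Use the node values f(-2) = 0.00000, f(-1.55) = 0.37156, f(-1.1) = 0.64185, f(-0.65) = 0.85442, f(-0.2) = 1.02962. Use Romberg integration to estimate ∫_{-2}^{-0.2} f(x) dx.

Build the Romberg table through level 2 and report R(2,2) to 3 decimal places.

R(0,0) (trapezoid, 1 panel, h=1.8000): 0.92666
R(1,0) (trapezoid, 2 panels, h=0.9000): 1.04099
R(2,0) (trapezoid, 4 panels, h=0.4500): 1.07219
R(1,1) = 1.04099 + (1.04099 − 0.92666)/3 = 1.07910
R(2,1) = 1.07219 + (1.07219 − 1.04099)/3 = 1.08259
R(2,2) = 1.08259 + (1.08259 − 1.07910)/15 = 1.08282

1.083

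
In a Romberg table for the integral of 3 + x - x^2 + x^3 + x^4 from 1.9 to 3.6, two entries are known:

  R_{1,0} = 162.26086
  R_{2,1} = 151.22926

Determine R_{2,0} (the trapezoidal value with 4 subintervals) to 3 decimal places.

153.987

From R_{2,1} = (4·R_{2,0} − R_{1,0})/3, solve for R_{2,0}:
4·R_{2,0} = 3·151.22926 + 162.26086 = 615.94864
R_{2,0} = 153.98716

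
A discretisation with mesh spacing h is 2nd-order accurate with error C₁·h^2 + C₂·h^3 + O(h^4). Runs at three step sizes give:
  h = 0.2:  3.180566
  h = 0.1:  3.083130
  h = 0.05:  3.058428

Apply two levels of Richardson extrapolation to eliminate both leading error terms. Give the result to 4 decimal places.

First eliminate the h^2 term (factor 2^2 = 4):
  B₁ = (4·3.083130 − 3.180566)/3 = 3.050651
  B₂ = (4·3.058428 − 3.083130)/3 = 3.050194
Then eliminate the h^3 term (factor 2^3 = 8):
  (8·3.050194 − 3.050651)/7 = 3.050129

3.0501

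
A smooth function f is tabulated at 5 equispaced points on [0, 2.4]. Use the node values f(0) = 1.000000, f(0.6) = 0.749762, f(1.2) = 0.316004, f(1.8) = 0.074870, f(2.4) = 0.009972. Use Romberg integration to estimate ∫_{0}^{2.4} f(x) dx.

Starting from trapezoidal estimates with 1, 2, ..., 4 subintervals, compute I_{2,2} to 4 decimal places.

0.9933

I_{0,0} (trapezoid, 1 panel, h=2.4000): 1.211966
I_{1,0} (trapezoid, 2 panels, h=1.2000): 0.985188
I_{2,0} (trapezoid, 4 panels, h=0.6000): 0.987373
I_{1,1} = 0.985188 + (0.985188 − 1.211966)/3 = 0.909595
I_{2,1} = 0.987373 + (0.987373 − 0.985188)/3 = 0.988101
I_{2,2} = 0.988101 + (0.988101 − 0.909595)/15 = 0.993335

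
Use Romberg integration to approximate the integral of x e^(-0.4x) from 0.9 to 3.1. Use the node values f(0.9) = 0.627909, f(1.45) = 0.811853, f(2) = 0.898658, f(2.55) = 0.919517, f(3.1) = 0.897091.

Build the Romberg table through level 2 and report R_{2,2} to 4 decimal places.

1.8789

R_{0,0} (trapezoid, 1 panel, h=2.2000): 1.677500
R_{1,0} (trapezoid, 2 panels, h=1.1000): 1.827274
R_{2,0} (trapezoid, 4 panels, h=0.5500): 1.865890
R_{1,1} = 1.827274 + (1.827274 − 1.677500)/3 = 1.877199
R_{2,1} = 1.865890 + (1.865890 − 1.827274)/3 = 1.878762
R_{2,2} = 1.878762 + (1.878762 − 1.877199)/15 = 1.878866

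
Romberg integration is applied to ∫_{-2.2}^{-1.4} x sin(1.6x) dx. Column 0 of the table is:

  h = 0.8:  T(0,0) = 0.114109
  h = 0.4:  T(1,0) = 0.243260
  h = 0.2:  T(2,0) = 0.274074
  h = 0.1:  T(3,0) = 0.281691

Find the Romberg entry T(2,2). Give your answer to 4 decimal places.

0.2842

T(1,1) = 0.243260 + (0.243260 − 0.114109)/3 = 0.286310
T(2,1) = (4·0.274074 − 0.243260) / 3 = 0.284345
T(2,2) = (16·0.284345 − 0.286310) / 15 = 0.284214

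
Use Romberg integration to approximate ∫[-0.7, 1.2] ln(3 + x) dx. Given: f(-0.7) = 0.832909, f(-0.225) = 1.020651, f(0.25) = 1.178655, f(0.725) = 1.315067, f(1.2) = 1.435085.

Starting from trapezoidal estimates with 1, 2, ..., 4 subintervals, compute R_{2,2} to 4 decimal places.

2.2117

R_{0,0} (trapezoid, 1 panel, h=1.9000): 2.154594
R_{1,0} (trapezoid, 2 panels, h=0.9500): 2.197019
R_{2,0} (trapezoid, 4 panels, h=0.4750): 2.207976
R_{1,1} = 2.197019 + (2.197019 − 2.154594)/3 = 2.211161
R_{2,1} = 2.207976 + (2.207976 − 2.197019)/3 = 2.211628
R_{2,2} = 2.211628 + (2.211628 − 2.211161)/15 = 2.211659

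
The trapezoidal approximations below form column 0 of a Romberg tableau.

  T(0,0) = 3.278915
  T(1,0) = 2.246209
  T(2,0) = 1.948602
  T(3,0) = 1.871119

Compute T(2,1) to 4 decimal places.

1.8494

T(2,1) = 1.948602 + (1.948602 − 2.246209)/3 = 1.849400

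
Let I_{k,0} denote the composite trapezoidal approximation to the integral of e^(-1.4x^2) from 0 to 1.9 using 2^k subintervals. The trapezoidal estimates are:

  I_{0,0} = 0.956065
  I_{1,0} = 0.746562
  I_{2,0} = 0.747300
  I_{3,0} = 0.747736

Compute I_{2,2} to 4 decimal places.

0.7523

I_{1,1} = 0.746562 + (0.746562 − 0.956065)/3 = 0.676728
I_{2,1} = 0.747300 + (0.747300 − 0.746562)/3 = 0.747546
I_{2,2} = (16·0.747546 − 0.676728) / 15 = 0.752267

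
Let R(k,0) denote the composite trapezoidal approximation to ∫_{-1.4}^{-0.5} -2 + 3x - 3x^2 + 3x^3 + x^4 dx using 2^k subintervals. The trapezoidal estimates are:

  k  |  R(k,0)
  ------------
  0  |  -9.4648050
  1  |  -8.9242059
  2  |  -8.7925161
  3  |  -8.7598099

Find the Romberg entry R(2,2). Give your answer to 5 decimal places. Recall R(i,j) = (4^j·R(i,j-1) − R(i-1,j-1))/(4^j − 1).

-8.74893

Richardson extrapolation on the trapezoidal column (denominator 4−1=3):
R(1,1) = -8.9242059 + (-8.9242059 − (-9.4648050))/3 = -8.7440062
R(2,1) = -8.7925161 + (-8.7925161 − (-8.9242059))/3 = -8.7486195
R(2,2) = (16·(-8.7486195) − (-8.7440062)) / 15 = -8.7489271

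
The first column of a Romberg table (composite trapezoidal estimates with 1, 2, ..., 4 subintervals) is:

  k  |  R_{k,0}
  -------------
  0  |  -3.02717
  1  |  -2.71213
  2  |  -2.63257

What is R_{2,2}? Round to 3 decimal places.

-2.606

R_{1,1} = -2.71213 + (-2.71213 − (-3.02717))/3 = -2.60712
R_{2,1} = (4·(-2.63257) − (-2.71213)) / 3 = -2.60605
R_{2,2} = -2.60605 + (-2.60605 − (-2.60712))/15 = -2.60598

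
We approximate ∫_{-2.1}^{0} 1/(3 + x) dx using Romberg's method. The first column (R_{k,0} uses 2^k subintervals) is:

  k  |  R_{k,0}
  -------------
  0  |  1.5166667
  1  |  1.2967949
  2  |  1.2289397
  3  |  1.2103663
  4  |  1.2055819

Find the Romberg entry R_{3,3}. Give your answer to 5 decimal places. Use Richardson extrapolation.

1.20401

Richardson extrapolation on the trapezoidal column (denominator 4−1=3):
R_{1,1} = 1.2967949 + (1.2967949 − 1.5166667)/3 = 1.2235043
R_{2,1} = 1.2289397 + (1.2289397 − 1.2967949)/3 = 1.2063213
R_{3,1} = 1.2103663 + (1.2103663 − 1.2289397)/3 = 1.2041752
R_{2,2} = (16·1.2063213 − 1.2235043) / 15 = 1.2051758
R_{3,2} = (16·1.2041752 − 1.2063213) / 15 = 1.2040321
R_{3,3} = 1.2040321 + (1.2040321 − 1.2051758)/63 = 1.2040139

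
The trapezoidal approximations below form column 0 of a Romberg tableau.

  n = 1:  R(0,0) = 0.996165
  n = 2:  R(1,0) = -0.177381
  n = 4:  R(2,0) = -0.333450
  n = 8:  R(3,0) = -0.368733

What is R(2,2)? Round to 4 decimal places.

Richardson extrapolation on the trapezoidal column (denominator 4−1=3):
R(1,1) = (4·(-0.177381) − 0.996165) / 3 = -0.568563
R(2,1) = -0.333450 + (-0.333450 − (-0.177381))/3 = -0.385473
R(2,2) = (16·(-0.385473) − (-0.568563)) / 15 = -0.373267

-0.3733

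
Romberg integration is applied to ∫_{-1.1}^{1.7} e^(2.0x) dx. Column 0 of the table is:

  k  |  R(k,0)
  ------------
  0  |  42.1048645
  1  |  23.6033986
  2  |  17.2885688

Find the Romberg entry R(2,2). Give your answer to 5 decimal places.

15.03345

R(1,1) = (4·23.6033986 − 42.1048645) / 3 = 17.4362433
R(2,1) = 17.2885688 + (17.2885688 − 23.6033986)/3 = 15.1836255
R(2,2) = (16·15.1836255 − 17.4362433) / 15 = 15.0334510
(Column j=1 coincides with Simpson's rule on the same nodes.)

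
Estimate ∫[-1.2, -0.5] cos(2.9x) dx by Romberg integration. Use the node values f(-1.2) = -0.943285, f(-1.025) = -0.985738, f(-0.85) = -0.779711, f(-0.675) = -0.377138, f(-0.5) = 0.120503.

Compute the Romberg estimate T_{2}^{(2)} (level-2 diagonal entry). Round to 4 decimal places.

-0.4568

T_{0}^{(0)} (trapezoid, 1 panel, h=0.7000): -0.287974
T_{1}^{(0)} (trapezoid, 2 panels, h=0.3500): -0.416886
T_{2}^{(0)} (trapezoid, 4 panels, h=0.1750): -0.446946
T_{1}^{(1)} = -0.416886 + (-0.416886 − (-0.287974))/3 = -0.459857
T_{2}^{(1)} = -0.446946 + (-0.446946 − (-0.416886))/3 = -0.456966
T_{2}^{(2)} = -0.456966 + (-0.456966 − (-0.459857))/15 = -0.456773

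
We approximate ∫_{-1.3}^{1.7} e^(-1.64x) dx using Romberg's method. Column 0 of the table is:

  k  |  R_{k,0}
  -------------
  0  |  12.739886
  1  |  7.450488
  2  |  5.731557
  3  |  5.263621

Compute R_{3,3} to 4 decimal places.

Richardson extrapolation on the trapezoidal column (denominator 4−1=3):
R_{1,1} = 7.450488 + (7.450488 − 12.739886)/3 = 5.687355
R_{2,1} = 5.731557 + (5.731557 − 7.450488)/3 = 5.158580
R_{3,1} = 5.263621 + (5.263621 − 5.731557)/3 = 5.107642
R_{2,2} = 5.158580 + (5.158580 − 5.687355)/15 = 5.123328
R_{3,2} = (16·5.107642 − 5.158580) / 15 = 5.104246
R_{3,3} = 5.104246 + (5.104246 − 5.123328)/63 = 5.103943

5.1039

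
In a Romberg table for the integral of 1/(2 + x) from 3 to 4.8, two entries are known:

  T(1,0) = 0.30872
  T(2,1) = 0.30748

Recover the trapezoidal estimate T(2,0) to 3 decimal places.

0.308

From T(2,1) = (4·T(2,0) − T(1,0))/3, solve for T(2,0):
4·T(2,0) = 3·0.30748 + 0.30872 = 1.23116
T(2,0) = 0.30779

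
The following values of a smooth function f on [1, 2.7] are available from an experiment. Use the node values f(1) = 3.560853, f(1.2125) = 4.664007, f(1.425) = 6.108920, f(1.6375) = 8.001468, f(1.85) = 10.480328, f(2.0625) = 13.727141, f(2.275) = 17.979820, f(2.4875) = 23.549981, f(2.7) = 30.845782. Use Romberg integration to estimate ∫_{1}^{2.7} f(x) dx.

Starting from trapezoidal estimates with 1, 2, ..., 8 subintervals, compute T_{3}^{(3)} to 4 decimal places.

21.4842

T_{0}^{(0)} (trapezoid, 1 panel, h=1.7000): 29.245640
T_{1}^{(0)} (trapezoid, 2 panels, h=0.8500): 23.531099
T_{2}^{(0)} (trapezoid, 4 panels, h=0.4250): 22.003264
T_{3}^{(0)} (trapezoid, 8 panels, h=0.2125): 21.614434
T_{1}^{(1)} = 23.531099 + (23.531099 − 29.245640)/3 = 21.626252
T_{2}^{(1)} = 22.003264 + (22.003264 − 23.531099)/3 = 21.493986
T_{3}^{(1)} = 21.614434 + (21.614434 − 22.003264)/3 = 21.484824
T_{2}^{(2)} = 21.493986 + (21.493986 − 21.626252)/15 = 21.485168
T_{3}^{(2)} = 21.484824 + (21.484824 − 21.493986)/15 = 21.484213
T_{3}^{(3)} = 21.484213 + (21.484213 − 21.485168)/63 = 21.484198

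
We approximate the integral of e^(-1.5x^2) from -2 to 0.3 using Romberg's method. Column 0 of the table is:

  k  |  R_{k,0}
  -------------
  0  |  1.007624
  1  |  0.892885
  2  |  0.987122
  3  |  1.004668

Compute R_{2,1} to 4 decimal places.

R_{2,1} = 0.987122 + (0.987122 − 0.892885)/3 = 1.018534
(Column j=1 coincides with Simpson's rule on the same nodes.)

1.0185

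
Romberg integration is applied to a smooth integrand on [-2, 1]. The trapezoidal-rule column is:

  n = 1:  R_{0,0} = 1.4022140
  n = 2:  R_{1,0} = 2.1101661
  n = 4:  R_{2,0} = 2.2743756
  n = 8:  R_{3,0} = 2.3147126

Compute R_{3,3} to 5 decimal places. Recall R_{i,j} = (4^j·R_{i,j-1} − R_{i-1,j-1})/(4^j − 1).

2.32810

Richardson extrapolation on the trapezoidal column (denominator 4−1=3):
R_{1,1} = (4·2.1101661 − 1.4022140) / 3 = 2.3461501
R_{2,1} = (4·2.2743756 − 2.1101661) / 3 = 2.3291121
R_{3,1} = (4·2.3147126 − 2.2743756) / 3 = 2.3281583
R_{2,2} = (16·2.3291121 − 2.3461501) / 15 = 2.3279762
R_{3,2} = 2.3281583 + (2.3281583 − 2.3291121)/15 = 2.3280947
R_{3,3} = 2.3280947 + (2.3280947 − 2.3279762)/63 = 2.3280966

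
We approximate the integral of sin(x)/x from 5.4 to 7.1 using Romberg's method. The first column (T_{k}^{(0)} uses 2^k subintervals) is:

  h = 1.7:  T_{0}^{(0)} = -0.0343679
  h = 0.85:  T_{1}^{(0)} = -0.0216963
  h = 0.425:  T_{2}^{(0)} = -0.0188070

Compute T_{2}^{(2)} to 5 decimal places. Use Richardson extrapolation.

Richardson extrapolation on the trapezoidal column (denominator 4−1=3):
T_{1}^{(1)} = (4·(-0.0216963) − (-0.0343679)) / 3 = -0.0174724
T_{2}^{(1)} = (4·(-0.0188070) − (-0.0216963)) / 3 = -0.0178439
T_{2}^{(2)} = (16·(-0.0178439) − (-0.0174724)) / 15 = -0.0178687

-0.01787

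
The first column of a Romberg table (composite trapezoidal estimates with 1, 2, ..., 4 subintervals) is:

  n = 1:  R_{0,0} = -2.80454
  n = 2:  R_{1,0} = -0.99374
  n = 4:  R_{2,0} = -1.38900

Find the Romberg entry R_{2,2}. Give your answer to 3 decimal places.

Richardson extrapolation on the trapezoidal column (denominator 4−1=3):
R_{1,1} = (4·(-0.99374) − (-2.80454)) / 3 = -0.39014
R_{2,1} = (4·(-1.38900) − (-0.99374)) / 3 = -1.52075
R_{2,2} = (16·(-1.52075) − (-0.39014)) / 15 = -1.59612

-1.596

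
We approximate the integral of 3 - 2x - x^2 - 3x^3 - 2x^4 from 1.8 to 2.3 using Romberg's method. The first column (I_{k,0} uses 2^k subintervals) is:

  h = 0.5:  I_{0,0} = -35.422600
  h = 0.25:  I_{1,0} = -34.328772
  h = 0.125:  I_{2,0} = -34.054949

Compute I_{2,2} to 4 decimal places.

-33.9636

I_{1,1} = -34.328772 + (-34.328772 − (-35.422600))/3 = -33.964163
I_{2,1} = -34.054949 + (-34.054949 − (-34.328772))/3 = -33.963675
I_{2,2} = (16·(-33.963675) − (-33.964163)) / 15 = -33.963642
(Column j=1 coincides with Simpson's rule on the same nodes.)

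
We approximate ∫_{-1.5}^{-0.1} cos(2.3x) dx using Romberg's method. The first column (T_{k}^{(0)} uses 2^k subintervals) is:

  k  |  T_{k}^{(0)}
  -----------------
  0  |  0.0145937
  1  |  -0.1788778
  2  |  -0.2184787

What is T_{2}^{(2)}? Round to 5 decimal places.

Richardson extrapolation on the trapezoidal column (denominator 4−1=3):
T_{1}^{(1)} = (4·(-0.1788778) − 0.0145937) / 3 = -0.2433683
T_{2}^{(1)} = (4·(-0.2184787) − (-0.1788778)) / 3 = -0.2316790
T_{2}^{(2)} = -0.2316790 + (-0.2316790 − (-0.2433683))/15 = -0.2308997

-0.23090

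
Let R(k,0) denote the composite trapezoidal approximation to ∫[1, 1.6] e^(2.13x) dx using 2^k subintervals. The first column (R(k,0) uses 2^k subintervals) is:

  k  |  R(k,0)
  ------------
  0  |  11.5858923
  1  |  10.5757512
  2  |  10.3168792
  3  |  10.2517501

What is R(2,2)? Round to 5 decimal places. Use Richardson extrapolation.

Richardson extrapolation on the trapezoidal column (denominator 4−1=3):
R(1,1) = 10.5757512 + (10.5757512 − 11.5858923)/3 = 10.2390375
R(2,1) = 10.3168792 + (10.3168792 − 10.5757512)/3 = 10.2305885
R(2,2) = 10.2305885 + (10.2305885 − 10.2390375)/15 = 10.2300252

10.23003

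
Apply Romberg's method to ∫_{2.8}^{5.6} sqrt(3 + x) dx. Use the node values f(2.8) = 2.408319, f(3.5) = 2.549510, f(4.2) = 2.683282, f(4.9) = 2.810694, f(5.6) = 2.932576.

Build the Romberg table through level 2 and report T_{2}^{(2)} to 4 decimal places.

7.5013

T_{0}^{(0)} (trapezoid, 1 panel, h=2.8000): 7.477253
T_{1}^{(0)} (trapezoid, 2 panels, h=1.4000): 7.495221
T_{2}^{(0)} (trapezoid, 4 panels, h=0.7000): 7.499753
T_{1}^{(1)} = 7.495221 + (7.495221 − 7.477253)/3 = 7.501210
T_{2}^{(1)} = 7.499753 + (7.499753 − 7.495221)/3 = 7.501264
T_{2}^{(2)} = 7.501264 + (7.501264 − 7.501210)/15 = 7.501268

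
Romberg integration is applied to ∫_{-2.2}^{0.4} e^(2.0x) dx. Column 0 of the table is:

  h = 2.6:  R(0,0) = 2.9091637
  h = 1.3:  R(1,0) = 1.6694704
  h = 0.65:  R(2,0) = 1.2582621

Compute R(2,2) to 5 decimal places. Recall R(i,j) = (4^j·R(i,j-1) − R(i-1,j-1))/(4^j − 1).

1.11219

Richardson extrapolation on the trapezoidal column (denominator 4−1=3):
R(1,1) = (4·1.6694704 − 2.9091637) / 3 = 1.2562393
R(2,1) = 1.2582621 + (1.2582621 − 1.6694704)/3 = 1.1211927
R(2,2) = (16·1.1211927 − 1.2562393) / 15 = 1.1121896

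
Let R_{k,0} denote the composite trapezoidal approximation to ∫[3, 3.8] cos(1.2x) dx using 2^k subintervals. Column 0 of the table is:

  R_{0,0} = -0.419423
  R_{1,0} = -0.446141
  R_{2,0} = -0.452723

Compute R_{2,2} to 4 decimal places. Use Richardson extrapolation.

-0.4549

Richardson extrapolation on the trapezoidal column (denominator 4−1=3):
R_{1,1} = (4·(-0.446141) − (-0.419423)) / 3 = -0.455047
R_{2,1} = -0.452723 + (-0.452723 − (-0.446141))/3 = -0.454917
R_{2,2} = (16·(-0.454917) − (-0.455047)) / 15 = -0.454908
(Column j=1 coincides with Simpson's rule on the same nodes.)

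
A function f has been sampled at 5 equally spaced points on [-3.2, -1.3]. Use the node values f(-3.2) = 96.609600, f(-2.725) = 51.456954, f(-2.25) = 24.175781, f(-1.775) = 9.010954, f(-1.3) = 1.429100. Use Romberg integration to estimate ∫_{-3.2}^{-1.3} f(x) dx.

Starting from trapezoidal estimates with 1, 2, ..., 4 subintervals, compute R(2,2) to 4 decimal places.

R(0,0) (trapezoid, 1 panel, h=1.9000): 93.136765
R(1,0) (trapezoid, 2 panels, h=0.9500): 69.535374
R(2,0) (trapezoid, 4 panels, h=0.4750): 63.489944
R(1,1) = 69.535374 + (69.535374 − 93.136765)/3 = 61.668244
R(2,1) = 63.489944 + (63.489944 − 69.535374)/3 = 61.474801
R(2,2) = 61.474801 + (61.474801 − 61.668244)/15 = 61.461905

61.4619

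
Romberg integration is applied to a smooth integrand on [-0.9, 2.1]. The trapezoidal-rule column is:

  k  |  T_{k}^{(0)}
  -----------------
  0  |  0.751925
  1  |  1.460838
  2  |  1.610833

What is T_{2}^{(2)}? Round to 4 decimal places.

T_{1}^{(1)} = (4·1.460838 − 0.751925) / 3 = 1.697142
T_{2}^{(1)} = 1.610833 + (1.610833 − 1.460838)/3 = 1.660831
T_{2}^{(2)} = (16·1.660831 − 1.697142) / 15 = 1.658410

1.6584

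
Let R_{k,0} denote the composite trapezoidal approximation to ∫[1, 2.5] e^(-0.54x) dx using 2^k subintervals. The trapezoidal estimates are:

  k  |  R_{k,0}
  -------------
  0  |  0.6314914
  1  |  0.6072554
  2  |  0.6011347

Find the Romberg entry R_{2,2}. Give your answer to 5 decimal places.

Richardson extrapolation on the trapezoidal column (denominator 4−1=3):
R_{1,1} = (4·0.6072554 − 0.6314914) / 3 = 0.5991767
R_{2,1} = (4·0.6011347 − 0.6072554) / 3 = 0.5990945
R_{2,2} = 0.5990945 + (0.5990945 − 0.5991767)/15 = 0.5990890

0.59909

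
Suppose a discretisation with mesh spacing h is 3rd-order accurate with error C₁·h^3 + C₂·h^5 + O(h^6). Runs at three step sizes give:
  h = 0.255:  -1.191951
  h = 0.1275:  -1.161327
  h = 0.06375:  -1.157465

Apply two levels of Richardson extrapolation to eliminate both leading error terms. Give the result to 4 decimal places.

First eliminate the h^3 term (factor 2^3 = 8):
  B₁ = (8·(-1.161327) − (-1.191951))/7 = -1.156952
  B₂ = (8·(-1.157465) − (-1.161327))/7 = -1.156913
Then eliminate the h^5 term (factor 2^5 = 32):
  (32·(-1.156913) − (-1.156952))/31 = -1.156912

-1.1569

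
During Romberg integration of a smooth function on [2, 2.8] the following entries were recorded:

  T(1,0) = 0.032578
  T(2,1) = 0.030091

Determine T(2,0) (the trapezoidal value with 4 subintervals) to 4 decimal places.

0.0307

From T(2,1) = (4·T(2,0) − T(1,0))/3, solve for T(2,0):
4·T(2,0) = 3·0.030091 + 0.032578 = 0.122851
T(2,0) = 0.030713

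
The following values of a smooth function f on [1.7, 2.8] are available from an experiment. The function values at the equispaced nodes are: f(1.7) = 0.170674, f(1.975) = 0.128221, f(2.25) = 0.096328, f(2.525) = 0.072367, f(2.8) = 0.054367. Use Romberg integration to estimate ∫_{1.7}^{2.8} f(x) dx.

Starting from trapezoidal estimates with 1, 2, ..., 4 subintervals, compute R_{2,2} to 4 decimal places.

R_{0,0} (trapezoid, 1 panel, h=1.1000): 0.123773
R_{1,0} (trapezoid, 2 panels, h=0.5500): 0.114867
R_{2,0} (trapezoid, 4 panels, h=0.2750): 0.112595
R_{1,1} = 0.114867 + (0.114867 − 0.123773)/3 = 0.111898
R_{2,1} = 0.112595 + (0.112595 − 0.114867)/3 = 0.111838
R_{2,2} = 0.111838 + (0.111838 − 0.111898)/15 = 0.111834

0.1118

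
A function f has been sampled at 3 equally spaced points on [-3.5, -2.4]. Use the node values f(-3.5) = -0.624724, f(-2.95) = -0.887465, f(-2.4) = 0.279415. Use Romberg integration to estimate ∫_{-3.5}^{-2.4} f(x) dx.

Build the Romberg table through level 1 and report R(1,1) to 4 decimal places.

R(0,0) (trapezoid, 1 panel, h=1.1000): -0.189920
R(1,0) (trapezoid, 2 panels, h=0.5500): -0.583066
R(1,1) = -0.583066 + (-0.583066 − (-0.189920))/3 = -0.714115

-0.7141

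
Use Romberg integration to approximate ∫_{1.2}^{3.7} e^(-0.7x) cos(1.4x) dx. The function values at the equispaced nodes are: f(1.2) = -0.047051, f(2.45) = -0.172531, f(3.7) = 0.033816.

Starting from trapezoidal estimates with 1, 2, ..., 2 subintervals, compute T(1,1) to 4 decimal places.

T(0,0) (trapezoid, 1 panel, h=2.5000): -0.016544
T(1,0) (trapezoid, 2 panels, h=1.2500): -0.223936
T(1,1) = -0.223936 + (-0.223936 − (-0.016544))/3 = -0.293067

-0.2931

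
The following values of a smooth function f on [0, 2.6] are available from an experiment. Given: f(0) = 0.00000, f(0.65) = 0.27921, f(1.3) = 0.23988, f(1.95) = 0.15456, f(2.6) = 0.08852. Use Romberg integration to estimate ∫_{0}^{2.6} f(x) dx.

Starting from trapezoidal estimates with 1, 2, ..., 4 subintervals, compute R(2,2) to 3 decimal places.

R(0,0) (trapezoid, 1 panel, h=2.6000): 0.11508
R(1,0) (trapezoid, 2 panels, h=1.3000): 0.36938
R(2,0) (trapezoid, 4 panels, h=0.6500): 0.46664
R(1,1) = 0.36938 + (0.36938 − 0.11508)/3 = 0.45415
R(2,1) = 0.46664 + (0.46664 − 0.36938)/3 = 0.49906
R(2,2) = 0.49906 + (0.49906 − 0.45415)/15 = 0.50205

0.502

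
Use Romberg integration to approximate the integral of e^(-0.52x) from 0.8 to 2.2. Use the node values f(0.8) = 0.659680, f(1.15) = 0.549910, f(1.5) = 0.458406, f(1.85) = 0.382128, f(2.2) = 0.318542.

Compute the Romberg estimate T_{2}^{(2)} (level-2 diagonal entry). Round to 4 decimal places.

0.6560

T_{0}^{(0)} (trapezoid, 1 panel, h=1.4000): 0.684755
T_{1}^{(0)} (trapezoid, 2 panels, h=0.7000): 0.663262
T_{2}^{(0)} (trapezoid, 4 panels, h=0.3500): 0.657844
T_{1}^{(1)} = 0.663262 + (0.663262 − 0.684755)/3 = 0.656098
T_{2}^{(1)} = 0.657844 + (0.657844 − 0.663262)/3 = 0.656038
T_{2}^{(2)} = 0.656038 + (0.656038 − 0.656098)/15 = 0.656034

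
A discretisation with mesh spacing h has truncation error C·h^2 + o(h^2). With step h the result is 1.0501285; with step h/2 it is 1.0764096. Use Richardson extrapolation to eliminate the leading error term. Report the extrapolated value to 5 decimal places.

The leading error scales as h^2; refining by a factor of 2 reduces it by 2^2 = 4.
Extrapolated value = (4·A(h/2) − A(h)) / (4 − 1)
= (4·1.0764096 − 1.0501285) / 3
= 3.2555099 / 3 = 1.0851700

1.08517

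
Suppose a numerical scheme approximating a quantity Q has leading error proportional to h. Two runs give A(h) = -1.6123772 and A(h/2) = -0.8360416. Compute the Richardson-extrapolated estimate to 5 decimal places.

The leading error scales as h; refining by a factor of 2 reduces it by 2^1 = 2.
Extrapolated value = (2·A(h/2) − A(h)) / (2 − 1)
= (2·(-0.8360416) − (-1.6123772)) / 1
= -0.0597060 / 1 = -0.0597060

-0.05971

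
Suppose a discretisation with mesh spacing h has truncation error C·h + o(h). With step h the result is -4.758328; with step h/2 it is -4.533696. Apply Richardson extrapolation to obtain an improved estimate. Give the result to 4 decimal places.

-4.3091

The leading error scales as h; refining by a factor of 2 reduces it by 2^1 = 2.
Extrapolated value = (2·A(h/2) − A(h)) / (2 − 1)
= (2·(-4.533696) − (-4.758328)) / 1
= -4.309064 / 1 = -4.309064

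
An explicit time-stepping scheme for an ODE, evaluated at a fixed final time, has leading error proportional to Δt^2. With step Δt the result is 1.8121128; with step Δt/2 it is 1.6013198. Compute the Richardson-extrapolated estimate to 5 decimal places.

1.53106

Extrapolated value = (4·A(Δt/2) − A(Δt)) / (4 − 1)
= (4·1.6013198 − 1.8121128) / 3
= 4.5931664 / 3 = 1.5310555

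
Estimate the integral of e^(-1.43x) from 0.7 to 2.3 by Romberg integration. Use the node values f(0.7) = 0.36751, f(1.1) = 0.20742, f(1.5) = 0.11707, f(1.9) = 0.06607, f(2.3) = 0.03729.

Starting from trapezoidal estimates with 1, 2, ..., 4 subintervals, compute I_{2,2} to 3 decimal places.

0.231

I_{0,0} (trapezoid, 1 panel, h=1.6000): 0.32384
I_{1,0} (trapezoid, 2 panels, h=0.8000): 0.25558
I_{2,0} (trapezoid, 4 panels, h=0.4000): 0.23718
I_{1,1} = 0.25558 + (0.25558 − 0.32384)/3 = 0.23283
I_{2,1} = 0.23718 + (0.23718 − 0.25558)/3 = 0.23105
I_{2,2} = 0.23105 + (0.23105 − 0.23283)/15 = 0.23093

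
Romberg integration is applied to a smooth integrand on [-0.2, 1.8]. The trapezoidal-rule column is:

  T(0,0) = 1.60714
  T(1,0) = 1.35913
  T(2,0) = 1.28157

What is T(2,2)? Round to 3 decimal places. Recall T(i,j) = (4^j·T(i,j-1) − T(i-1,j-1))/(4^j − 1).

Richardson extrapolation on the trapezoidal column (denominator 4−1=3):
T(1,1) = (4·1.35913 − 1.60714) / 3 = 1.27646
T(2,1) = (4·1.28157 − 1.35913) / 3 = 1.25572
T(2,2) = (16·1.25572 − 1.27646) / 15 = 1.25434
(Column j=1 coincides with Simpson's rule on the same nodes.)

1.254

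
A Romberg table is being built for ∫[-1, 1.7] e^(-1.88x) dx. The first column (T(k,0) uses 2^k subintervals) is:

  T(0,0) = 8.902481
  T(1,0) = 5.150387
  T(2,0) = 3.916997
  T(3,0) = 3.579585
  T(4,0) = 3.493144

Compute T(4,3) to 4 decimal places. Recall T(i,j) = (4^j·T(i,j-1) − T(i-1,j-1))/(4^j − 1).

3.4641

T(2,1) = (4·3.916997 − 5.150387) / 3 = 3.505867
T(3,1) = 3.579585 + (3.579585 − 3.916997)/3 = 3.467114
T(4,1) = 3.493144 + (3.493144 − 3.579585)/3 = 3.464330
T(3,2) = (16·3.467114 − 3.505867) / 15 = 3.464530
T(4,2) = (16·3.464330 − 3.467114) / 15 = 3.464144
T(4,3) = 3.464144 + (3.464144 − 3.464530)/63 = 3.464138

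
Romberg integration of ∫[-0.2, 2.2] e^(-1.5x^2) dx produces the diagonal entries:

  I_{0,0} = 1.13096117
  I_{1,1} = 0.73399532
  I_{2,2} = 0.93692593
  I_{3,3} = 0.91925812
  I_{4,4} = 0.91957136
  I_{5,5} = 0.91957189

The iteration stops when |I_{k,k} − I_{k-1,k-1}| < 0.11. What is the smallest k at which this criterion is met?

k = 3

|I_{1,1} − I_{0,0}| = 0.39696585 ≥ 0.11
|I_{2,2} − I_{1,1}| = 0.20293061 ≥ 0.11
|I_{3,3} − I_{2,2}| = 0.01766781 < 0.11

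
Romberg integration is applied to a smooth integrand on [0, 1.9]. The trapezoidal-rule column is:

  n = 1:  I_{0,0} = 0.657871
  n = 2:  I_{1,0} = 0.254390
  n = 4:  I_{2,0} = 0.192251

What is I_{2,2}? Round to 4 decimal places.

0.1750

Richardson extrapolation on the trapezoidal column (denominator 4−1=3):
I_{1,1} = 0.254390 + (0.254390 − 0.657871)/3 = 0.119896
I_{2,1} = (4·0.192251 − 0.254390) / 3 = 0.171538
I_{2,2} = 0.171538 + (0.171538 − 0.119896)/15 = 0.174981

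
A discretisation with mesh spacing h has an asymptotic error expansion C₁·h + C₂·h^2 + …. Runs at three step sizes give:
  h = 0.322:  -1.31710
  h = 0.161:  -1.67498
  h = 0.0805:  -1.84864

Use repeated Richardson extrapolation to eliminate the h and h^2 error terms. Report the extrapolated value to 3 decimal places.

-2.019

First eliminate the h term (factor 2^1 = 2):
  B₁ = (2·(-1.67498) − (-1.31710))/1 = -2.03286
  B₂ = (2·(-1.84864) − (-1.67498))/1 = -2.02230
Then eliminate the h^2 term (factor 2^2 = 4):
  (4·(-2.02230) − (-2.03286))/3 = -2.01878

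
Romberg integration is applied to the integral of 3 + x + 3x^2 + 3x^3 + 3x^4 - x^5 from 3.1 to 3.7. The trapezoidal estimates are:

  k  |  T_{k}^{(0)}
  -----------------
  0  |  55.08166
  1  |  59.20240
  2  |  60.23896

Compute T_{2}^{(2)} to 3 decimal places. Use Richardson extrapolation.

60.585

Richardson extrapolation on the trapezoidal column (denominator 4−1=3):
T_{1}^{(1)} = (4·59.20240 − 55.08166) / 3 = 60.57598
T_{2}^{(1)} = (4·60.23896 − 59.20240) / 3 = 60.58448
T_{2}^{(2)} = 60.58448 + (60.58448 − 60.57598)/15 = 60.58505
(Column j=1 coincides with Simpson's rule on the same nodes.)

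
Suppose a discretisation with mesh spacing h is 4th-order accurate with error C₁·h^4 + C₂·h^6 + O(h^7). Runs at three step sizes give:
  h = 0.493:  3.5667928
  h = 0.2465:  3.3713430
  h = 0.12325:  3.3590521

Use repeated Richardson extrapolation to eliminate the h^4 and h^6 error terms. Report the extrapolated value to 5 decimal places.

First eliminate the h^4 term (factor 2^4 = 16):
  B₁ = (16·3.3713430 − 3.5667928)/15 = 3.3583130
  B₂ = (16·3.3590521 − 3.3713430)/15 = 3.3582327
Then eliminate the h^6 term (factor 2^6 = 64):
  (64·3.3582327 − 3.3583130)/63 = 3.3582314

3.35823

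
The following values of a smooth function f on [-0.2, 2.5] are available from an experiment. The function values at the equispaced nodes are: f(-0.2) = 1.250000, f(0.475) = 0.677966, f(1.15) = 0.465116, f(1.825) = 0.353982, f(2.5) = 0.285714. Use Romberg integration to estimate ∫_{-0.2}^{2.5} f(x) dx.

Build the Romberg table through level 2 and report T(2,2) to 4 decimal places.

1.4806

T(0,0) (trapezoid, 1 panel, h=2.7000): 2.073214
T(1,0) (trapezoid, 2 panels, h=1.3500): 1.664514
T(2,0) (trapezoid, 4 panels, h=0.6750): 1.528822
T(1,1) = 1.664514 + (1.664514 − 2.073214)/3 = 1.528281
T(2,1) = 1.528822 + (1.528822 − 1.664514)/3 = 1.483591
T(2,2) = 1.483591 + (1.483591 − 1.528281)/15 = 1.480612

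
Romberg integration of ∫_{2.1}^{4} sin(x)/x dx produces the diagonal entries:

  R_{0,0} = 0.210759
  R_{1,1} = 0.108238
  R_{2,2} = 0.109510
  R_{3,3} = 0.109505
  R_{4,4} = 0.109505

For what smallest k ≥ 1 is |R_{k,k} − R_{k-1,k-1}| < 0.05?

k = 2

|R_{1,1} − R_{0,0}| = 0.102521 ≥ 0.05
|R_{2,2} − R_{1,1}| = 0.001272 < 0.05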